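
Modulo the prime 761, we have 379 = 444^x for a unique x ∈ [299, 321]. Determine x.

Compute 444^299 mod 761 = 517, then multiply by 444 repeatedly:
  444^299=517  444^300=487  444^301=104  444^302=516  444^303=43
  444^304=67  444^305=69  444^306=196  444^307=270  444^308=403
  444^309=97  444^310=452  444^311=545  444^312=743  444^313=379
Found 379 at exponent 313.

313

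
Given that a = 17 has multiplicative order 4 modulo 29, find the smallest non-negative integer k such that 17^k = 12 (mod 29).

3

Successive powers of 17 modulo 29:
  17^0=1  17^1=17  17^2=28  17^3=12
So 17^3 ≡ 12 (mod 29), giving k = 3.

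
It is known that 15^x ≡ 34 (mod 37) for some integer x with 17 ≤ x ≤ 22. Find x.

Compute 15^17 mod 37 = 32, then multiply by 15 repeatedly:
  15^17=32  15^18=36  15^19=22  15^20=34
Found 34 at exponent 20.

20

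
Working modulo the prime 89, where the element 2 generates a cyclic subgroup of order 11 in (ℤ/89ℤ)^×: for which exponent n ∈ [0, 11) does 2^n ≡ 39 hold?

7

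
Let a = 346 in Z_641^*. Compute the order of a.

160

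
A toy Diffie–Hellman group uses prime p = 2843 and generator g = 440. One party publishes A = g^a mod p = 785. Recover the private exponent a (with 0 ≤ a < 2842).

1247

Baby-step giant-step with m = ceil(sqrt(2842)) = 54.
Baby table (440^j mod 2843 for j=0..53):
  0:1  1:440  2:276  3:2034  4:2258  5:1313  6:591  7:1327
  8:1065  9:2348  10:1111  11:2687  12:2435  13:2432  14:1112  15:284
  16:2711  17:1623  18:527  19:1597  20:459  21:107  22:1592  23:1102
  24:1570  25:2794  26:1184  27:691  28:2682  29:235  30:1052  31:2314
  32:366  33:1832  34:1511  35:2421  36:1958  37:91  38:238  39:2372
  40:299  41:782  42:77  43:2607  44:1351  45:253  46:443  47:1596
  48:19  49:2674  50:2401  51:1687  52:257  53:2203
Giant step factor: 440^(-54) ≡ 835 (mod 2843).
Scan 785·835^i mod 2843 for i = 0, 1, …:
  i=0: 785   i=1: 1585   i=2: 1480   i=3: 1938
  i=4: 563   i=5: 1010   i=6: 1822   i=7: 365
  i=8: 574   i=9: 1666     …   i=22: 2722
  i=23: 1313
Match at i=23, j=5: a = 23·54 + 5 = 1247.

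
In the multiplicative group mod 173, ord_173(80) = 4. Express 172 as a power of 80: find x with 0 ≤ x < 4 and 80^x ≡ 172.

2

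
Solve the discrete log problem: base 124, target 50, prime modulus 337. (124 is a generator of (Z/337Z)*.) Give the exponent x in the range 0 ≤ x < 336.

Successive powers of 124 modulo 337:
  124^0=1  124^1=124  124^2=211  124^3=215  124^4=37  124^5=207
  124^6=56  124^7=204  124^8=21  124^9=245  124^10=50
So 124^10 ≡ 50 (mod 337), giving x = 10.

10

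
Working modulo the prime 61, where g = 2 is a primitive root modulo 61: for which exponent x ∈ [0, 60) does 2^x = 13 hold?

Baby-step giant-step with m = ceil(sqrt(60)) = 8.
Baby table (2^j mod 61 for j=0..7):
  0:1  1:2  2:4  3:8  4:16  5:32  6:3  7:6
Giant step factor: 2^(-8) ≡ 56 (mod 61).
Scan 13·56^i mod 61 for i = 0, 1, …:
  i=0: 13   i=1: 57   i=2: 20   i=3: 22
  i=4: 12   i=5: 1
Match at i=5, j=0: x = 5·8 + 0 = 40.

40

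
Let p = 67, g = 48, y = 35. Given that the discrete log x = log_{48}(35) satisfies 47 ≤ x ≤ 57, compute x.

50

Compute 48^47 mod 67 = 12, then multiply by 48 repeatedly:
  48^47=12  48^48=40  48^49=44  48^50=35
Found 35 at exponent 50.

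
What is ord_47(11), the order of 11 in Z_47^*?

46

The order of 11 must divide p − 1 = 46 = 2 · 23.
Divisors: 1, 2, 23, 46.
Check each in increasing order: 11^1 ≡ 11;  11^2 ≡ 27;  11^23 ≡ 46;  11^46 ≡ 1.
Smallest exponent giving 1 is 46.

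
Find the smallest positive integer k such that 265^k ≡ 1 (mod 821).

820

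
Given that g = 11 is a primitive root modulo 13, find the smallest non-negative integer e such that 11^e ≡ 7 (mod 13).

Successive powers of 11 modulo 13:
  11^0=1  11^1=11  11^2=4  11^3=5  11^4=3  11^5=7
So 11^5 ≡ 7 (mod 13), giving e = 5.

5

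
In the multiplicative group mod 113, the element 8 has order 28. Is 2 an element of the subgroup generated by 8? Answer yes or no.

2 ∈ ⟨8⟩ iff 2^28 ≡ 1 (mod 113), since |⟨8⟩| = 28.
2^28 mod 113 = 1.
Since 1 = 1, 2 lies in the subgroup.

yes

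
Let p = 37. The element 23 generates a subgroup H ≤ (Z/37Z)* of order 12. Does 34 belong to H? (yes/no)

34 ∈ ⟨23⟩ iff 34^12 ≡ 1 (mod 37), since |⟨23⟩| = 12.
34^12 mod 37 = 10.
Since 10 ≠ 1, 34 does not lie in the subgroup.

no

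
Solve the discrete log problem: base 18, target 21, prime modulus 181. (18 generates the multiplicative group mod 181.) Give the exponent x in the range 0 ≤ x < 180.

Successive powers of 18 modulo 181:
  18^0=1  18^1=18  18^2=143  18^3=40  18^4=177  18^5=109
  18^6=152  18^7=21
So 18^7 ≡ 21 (mod 181), giving x = 7.

7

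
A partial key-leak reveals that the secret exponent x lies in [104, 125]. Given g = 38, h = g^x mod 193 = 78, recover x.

113

Compute 38^104 mod 193 = 55, then multiply by 38 repeatedly:
  38^104=55  38^105=160  38^106=97  38^107=19  38^108=143
  38^109=30  38^110=175  38^111=88  38^112=63  38^113=78
Found 78 at exponent 113.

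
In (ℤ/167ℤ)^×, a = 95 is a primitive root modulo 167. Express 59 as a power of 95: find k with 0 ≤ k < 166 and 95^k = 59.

Baby-step giant-step with m = ceil(sqrt(166)) = 13.
Baby table (95^j mod 167 for j=0..12):
  0:1  1:95  2:7  3:164  4:49  5:146  6:9  7:20
  8:63  9:140  10:107  11:145  12:81
Giant step factor: 95^(-13) ≡ 90 (mod 167).
Scan 59·90^i mod 167 for i = 0, 1, …:
  i=0: 59   i=1: 133   i=2: 113   i=3: 150
  i=4: 140
Match at i=4, j=9: k = 4·13 + 9 = 61.

61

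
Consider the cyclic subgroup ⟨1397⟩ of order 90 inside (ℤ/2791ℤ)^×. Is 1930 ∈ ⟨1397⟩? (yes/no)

1930 ∈ ⟨1397⟩ iff 1930^90 ≡ 1 (mod 2791), since |⟨1397⟩| = 90.
1930^90 mod 2791 = 1.
Since 1 = 1, 1930 lies in the subgroup.

yes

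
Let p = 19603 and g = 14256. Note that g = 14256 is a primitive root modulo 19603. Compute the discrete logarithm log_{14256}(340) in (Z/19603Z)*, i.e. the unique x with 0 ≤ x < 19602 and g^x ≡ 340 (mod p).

Baby-step giant-step with m = ceil(sqrt(19602)) = 141.
Baby table (14256^j mod 19603 for j=0..140):
  0:1  1:14256  2:9235  3:412  4:12175  5:1838  6:12920  7:17335
  8:12342  9:10627  10:6528  11:7727  12:6855  13:3925  14:7838  15:1428
  16:9654  17:14364  18:246  19:17642  20:17465  21:3337  22:15394  23:1279
  24:2634  25:10559  26:17270  27:7043  28:18045  29:18954  30:472  31:5003
  32:7054  33:18037  34:2921  35:5004  36:1707  37:7669  38:3333  39:17179
  40:3545  41:986  42:1065  43:9918  44:14172  45:7514  46:8792  47:16773
  48:18097  49:15352  50:10220  51:6824  52:12858  53:15598  54:8259  55:4686
  56:16195  57:11389  58:9538  59:7320  60:7151  61:9056  62:16581  63:5762
  64:6502  65:9528  66:1981  67:12816  68:4936  69:12449  70:6985  71:14523
  72:12605  73:15782  74:4561  75:18068  76:13591  77:16847  78:14479  79:12637
  80:1502  81:6036  82:11649  83:11131  84:16854  85:16256  86:18473  87:4386
  88:12849  89:4912  90:3556  91:978  92:4635  93:14450  94:10876  95:8129
  96:13691  97:11428  98:16638  99:14631  100:3616  101:13409  102:9851  103:19567
  104:16065  105:791  106:4771  107:12569  108:12244  109:5352  110:3236  111:6557
  112:9488  113:228  114:15873  115:8059  116:15524  117:11877  118:7401  119:5310
  120:12177  121:10747  122:11787  123:18159  124:17089  125:14303  126:12765  127:3191
  128:11936  129:5576  130:1291  131:16882  132:3761  133:2611  134:15922  135:895
  136:17170  137:12462  138:15886  139:16960  140:17961
Giant step factor: 14256^(-141) ≡ 12713 (mod 19603).
Scan 340·12713^i mod 19603 for i = 0, 1, …:
  i=0: 340   i=1: 9760   i=2: 11493   i=3: 9350
  i=4: 13561   i=5: 12211   i=6: 2286   i=7: 10272
  i=8: 12353   i=9: 4056     …   i=33: 19198
  i=34: 6824
Match at i=34, j=51: x = 34·141 + 51 = 4845.

4845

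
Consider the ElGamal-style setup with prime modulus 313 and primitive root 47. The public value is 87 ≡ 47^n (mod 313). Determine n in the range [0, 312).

310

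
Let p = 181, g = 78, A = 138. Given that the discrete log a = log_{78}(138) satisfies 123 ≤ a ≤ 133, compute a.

130

Compute 78^123 mod 181 = 8, then multiply by 78 repeatedly:
  78^123=8  78^124=81  78^125=164  78^126=122  78^127=104
  78^128=148  78^129=141  78^130=138
Found 138 at exponent 130.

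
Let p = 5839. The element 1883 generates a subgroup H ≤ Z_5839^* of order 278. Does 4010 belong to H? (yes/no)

yes

4010 ∈ ⟨1883⟩ iff 4010^278 ≡ 1 (mod 5839), since |⟨1883⟩| = 278.
4010^278 mod 5839 = 1.
Since 1 = 1, 4010 lies in the subgroup.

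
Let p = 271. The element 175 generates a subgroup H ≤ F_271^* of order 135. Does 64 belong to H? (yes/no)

yes

64 ∈ ⟨175⟩ iff 64^135 ≡ 1 (mod 271), since |⟨175⟩| = 135.
64^135 mod 271 = 1.
Since 1 = 1, 64 lies in the subgroup.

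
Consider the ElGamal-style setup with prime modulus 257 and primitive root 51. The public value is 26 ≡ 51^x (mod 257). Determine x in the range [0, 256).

234

Baby-step giant-step with m = ceil(sqrt(256)) = 16.
Baby table (51^j mod 257 for j=0..15):
  0:1  1:51  2:31  3:39  4:190  5:181  6:236  7:214
  8:120  9:209  10:122  11:54  12:184  13:132  14:50  15:237
Giant step factor: 51^(-16) ≡ 225 (mod 257).
Scan 26·225^i mod 257 for i = 0, 1, …:
  i=0: 26   i=1: 196   i=2: 153   i=3: 244
  i=4: 159   i=5: 52   i=6: 135   i=7: 49
  i=8: 231   i=9: 61     …   i=13: 205
  i=14: 122
Match at i=14, j=10: x = 14·16 + 10 = 234.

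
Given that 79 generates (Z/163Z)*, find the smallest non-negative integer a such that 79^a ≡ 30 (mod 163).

Baby-step giant-step with m = ceil(sqrt(162)) = 13.
Baby table (79^j mod 163 for j=0..12):
  0:1  1:79  2:47  3:127  4:90  5:101  6:155  7:20
  8:113  9:125  10:95  11:7  12:64
Giant step factor: 79^(-13) ≡ 109 (mod 163).
Scan 30·109^i mod 163 for i = 0, 1, …:
  i=0: 30   i=1: 10   i=2: 112   i=3: 146
  i=4: 103   i=5: 143   i=6: 102   i=7: 34
  i=8: 120   i=9: 40   i=10: 122   i=11: 95
Match at i=11, j=10: a = 11·13 + 10 = 153.

153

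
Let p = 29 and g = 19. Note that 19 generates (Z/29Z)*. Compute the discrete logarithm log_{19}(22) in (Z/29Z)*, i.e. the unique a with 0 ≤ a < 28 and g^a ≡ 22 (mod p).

6

Successive powers of 19 modulo 29:
  19^0=1  19^1=19  19^2=13  19^3=15  19^4=24  19^5=21
  19^6=22
So 19^6 ≡ 22 (mod 29), giving a = 6.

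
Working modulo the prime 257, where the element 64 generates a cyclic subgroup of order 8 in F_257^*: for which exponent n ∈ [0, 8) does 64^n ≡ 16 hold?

Successive powers of 64 modulo 257:
  64^0=1  64^1=64  64^2=241  64^3=4  64^4=256  64^5=193
  64^6=16
So 64^6 ≡ 16 (mod 257), giving n = 6.

6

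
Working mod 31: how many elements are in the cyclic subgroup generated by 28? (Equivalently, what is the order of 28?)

15

The order of 28 must divide p − 1 = 30 = 2 · 3 · 5.
Divisors: 1, 2, 3, 5, 6, 10, 15, 30.
Check each in increasing order: 28^1 ≡ 28;  28^2 ≡ 9;  28^3 ≡ 4;  28^5 ≡ 5;  28^6 ≡ 16;  28^10 ≡ 25;  28^15 ≡ 1.
Smallest exponent giving 1 is 15.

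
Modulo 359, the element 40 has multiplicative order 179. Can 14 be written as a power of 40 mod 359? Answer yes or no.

14 ∈ ⟨40⟩ iff 14^179 ≡ 1 (mod 359), since |⟨40⟩| = 179.
14^179 mod 359 = 358.
Since 358 ≠ 1, 14 does not lie in the subgroup.

no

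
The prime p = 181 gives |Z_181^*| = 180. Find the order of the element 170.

45

The order of 170 must divide p − 1 = 180 = 2^2 · 3^2 · 5.
Divisors: 1, 2, 3, 4, 5, 6, 9, 10, 12, 15, 18, 20, 30, 36, 45, 60, 90, 180.
Check each in increasing order: 170^1 ≡ 170;  170^2 ≡ 121;  170^3 ≡ 117;  170^4 ≡ 161;  170^5 ≡ 39;  170^6 ≡ 114;  170^9 ≡ 125;  170^10 ≡ 73;  170^12 ≡ 145;  170^15 ≡ 132;  170^18 ≡ 59;  170^20 ≡ 80;  170^30 ≡ 48;  170^36 ≡ 42;  170^45 ≡ 1.
Smallest exponent giving 1 is 45.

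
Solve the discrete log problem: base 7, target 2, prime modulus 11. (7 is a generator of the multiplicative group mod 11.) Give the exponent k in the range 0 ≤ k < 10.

3

Successive powers of 7 modulo 11:
  7^0=1  7^1=7  7^2=5  7^3=2
So 7^3 ≡ 2 (mod 11), giving k = 3.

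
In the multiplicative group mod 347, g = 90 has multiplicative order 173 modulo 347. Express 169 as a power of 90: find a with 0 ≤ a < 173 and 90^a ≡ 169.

Baby-step giant-step with m = ceil(sqrt(173)) = 14.
Baby table (90^j mod 347 for j=0..13):
  0:1  1:90  2:119  3:300  4:281  5:306  6:127  7:326
  8:192  9:277  10:293  11:345  12:167  13:109
Giant step factor: 90^(-14) ≡ 48 (mod 347).
Scan 169·48^i mod 347 for i = 0, 1, …:
  i=0: 169   i=1: 131   i=2: 42   i=3: 281
Match at i=3, j=4: a = 3·14 + 4 = 46.

46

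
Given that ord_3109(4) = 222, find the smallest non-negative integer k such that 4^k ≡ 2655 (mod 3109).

51

Baby-step giant-step with m = ceil(sqrt(222)) = 15.
Baby table (4^j mod 3109 for j=0..14):
  0:1  1:4  2:16  3:64  4:256  5:1024  6:987  7:839
  8:247  9:988  10:843  11:263  12:1052  13:1099  14:1287
Giant step factor: 4^(-15) ≡ 985 (mod 3109).
Scan 2655·985^i mod 3109 for i = 0, 1, …:
  i=0: 2655   i=1: 506   i=2: 970   i=3: 987
Match at i=3, j=6: k = 3·15 + 6 = 51.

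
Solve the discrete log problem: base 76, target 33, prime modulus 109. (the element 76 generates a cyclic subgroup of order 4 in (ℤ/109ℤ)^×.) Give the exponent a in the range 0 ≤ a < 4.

Successive powers of 76 modulo 109:
  76^0=1  76^1=76  76^2=108  76^3=33
So 76^3 ≡ 33 (mod 109), giving a = 3.

3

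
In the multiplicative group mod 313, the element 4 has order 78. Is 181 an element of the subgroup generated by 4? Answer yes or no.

yes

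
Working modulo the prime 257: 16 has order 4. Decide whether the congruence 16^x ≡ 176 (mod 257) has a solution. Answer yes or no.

no

⟨16⟩ has order 4; its elements mod 257 are {1, 16, 241, 256}.
176 is not in this set.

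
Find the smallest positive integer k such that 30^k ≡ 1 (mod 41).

The order of 30 must divide p − 1 = 40 = 2^3 · 5.
Divisors: 1, 2, 4, 5, 8, 10, 20, 40.
Check each in increasing order: 30^1 ≡ 30;  30^2 ≡ 39;  30^4 ≡ 4;  30^5 ≡ 38;  30^8 ≡ 16;  30^10 ≡ 9;  30^20 ≡ 40;  30^40 ≡ 1.
Smallest exponent giving 1 is 40.

40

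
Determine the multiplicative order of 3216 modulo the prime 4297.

1074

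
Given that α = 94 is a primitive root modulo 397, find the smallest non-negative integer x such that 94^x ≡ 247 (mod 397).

Baby-step giant-step with m = ceil(sqrt(396)) = 20.
Baby table (94^j mod 397 for j=0..19):
  0:1  1:94  2:102  3:60  4:82  5:165  6:27  7:156
  8:372  9:32  10:229  11:88  12:332  13:242  14:119  15:70
  16:228  17:391  18:230  19:182
Giant step factor: 94^(-20) ≡ 279 (mod 397).
Scan 247·279^i mod 397 for i = 0, 1, …:
  i=0: 247   i=1: 232   i=2: 17   i=3: 376
  i=4: 96   i=5: 185   i=6: 5   i=7: 204
  i=8: 145   i=9: 358   i=10: 235   i=11: 60
Match at i=11, j=3: x = 11·20 + 3 = 223.

223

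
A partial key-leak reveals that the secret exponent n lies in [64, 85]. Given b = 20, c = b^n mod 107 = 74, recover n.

Compute 20^64 mod 107 = 23, then multiply by 20 repeatedly:
  20^64=23  20^65=32  20^66=105  20^67=67  20^68=56
  20^69=50  20^70=37  20^71=98  20^72=34  20^73=38
  20^74=11  20^75=6  20^76=13  20^77=46  20^78=64
  20^79=103  20^80=27  20^81=5  20^82=100  20^83=74
Found 74 at exponent 83.

83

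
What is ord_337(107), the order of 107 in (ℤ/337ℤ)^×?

The order of 107 must divide p − 1 = 336 = 2^4 · 3 · 7.
Divisors: 1, 2, 3, 4, 6, 7, 8, 12, 14, 16, 21, 24, 28, 42, 48, 56, 84, 112, 168, 336.
Check each in increasing order: 107^1 ≡ 107;  107^2 ≡ 328;  107^3 ≡ 48;  107^4 ≡ 81;  107^6 ≡ 282;  107^7 ≡ 181;  107^8 ≡ 158;  107^12 ≡ 329;  107^14 ≡ 72;  107^16 ≡ 26;  107^21 ≡ 226;  107^24 ≡ 64;  107^28 ≡ 129;  107^42 ≡ 189;  107^48 ≡ 52;  107^56 ≡ 128;  107^84 ≡ 336;  107^112 ≡ 208;  107^168 ≡ 1.
Smallest exponent giving 1 is 168.

168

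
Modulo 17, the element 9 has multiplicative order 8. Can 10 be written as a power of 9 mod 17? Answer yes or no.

no

10 ∈ ⟨9⟩ iff 10^8 ≡ 1 (mod 17), since |⟨9⟩| = 8.
10^8 mod 17 = 16.
Since 16 ≠ 1, 10 does not lie in the subgroup.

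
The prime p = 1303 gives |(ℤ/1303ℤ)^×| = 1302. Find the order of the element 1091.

217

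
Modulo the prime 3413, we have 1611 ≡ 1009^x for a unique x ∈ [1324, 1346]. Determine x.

1324

Compute 1009^1324 mod 3413 = 1611, then multiply by 1009 repeatedly:
  1009^1324=1611
Found 1611 at exponent 1324.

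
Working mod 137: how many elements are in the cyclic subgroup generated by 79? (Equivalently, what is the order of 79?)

136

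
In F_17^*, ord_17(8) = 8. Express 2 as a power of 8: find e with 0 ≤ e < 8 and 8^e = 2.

3

Successive powers of 8 modulo 17:
  8^0=1  8^1=8  8^2=13  8^3=2
So 8^3 ≡ 2 (mod 17), giving e = 3.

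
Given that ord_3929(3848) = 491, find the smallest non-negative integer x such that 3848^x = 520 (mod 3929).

Baby-step giant-step with m = ceil(sqrt(491)) = 23.
Baby table (3848^j mod 3929 for j=0..22):
  0:1  1:3848  2:2632  3:2903  4:597  5:2720  6:3633  7:402
  8:2799  9:1163  10:93  11:325  12:1178  13:2807  14:515  15:1504
  16:3904  17:2025  18:993  19:2076  20:791  21:2722  22:3471
Giant step factor: 3848^(-23) ≡ 1278 (mod 3929).
Scan 520·1278^i mod 3929 for i = 0, 1, …:
  i=0: 520   i=1: 559   i=2: 3253   i=3: 452
  i=4: 93
Match at i=4, j=10: x = 4·23 + 10 = 102.

102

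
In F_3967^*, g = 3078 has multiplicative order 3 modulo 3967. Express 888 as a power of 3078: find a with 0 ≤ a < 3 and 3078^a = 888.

2

Successive powers of 3078 modulo 3967:
  3078^0=1  3078^1=3078  3078^2=888
So 3078^2 ≡ 888 (mod 3967), giving a = 2.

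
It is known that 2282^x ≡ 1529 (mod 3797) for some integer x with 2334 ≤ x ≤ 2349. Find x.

2335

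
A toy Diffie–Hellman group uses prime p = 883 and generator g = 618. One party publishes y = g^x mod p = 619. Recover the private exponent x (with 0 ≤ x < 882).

Baby-step giant-step with m = ceil(sqrt(882)) = 30.
Baby table (618^j mod 883 for j=0..29):
  0:1  1:618  2:468  3:483  4:40  5:879  6:177  7:777
  8:717  9:723  10:16  11:175  12:424  13:664  14:640  15:819
  16:183  17:70  18:876  19:89  20:256  21:151  22:603  23:28
  24:527  25:742  26:279  27:237  28:771  29:541
Giant step factor: 618^(-30) ≡ 346 (mod 883).
Scan 619·346^i mod 883 for i = 0, 1, …:
  i=0: 619   i=1: 488   i=2: 195   i=3: 362
  i=4: 749   i=5: 435   i=6: 400   i=7: 652
  i=8: 427   i=9: 281     …   i=19: 540
  i=20: 527
Match at i=20, j=24: x = 20·30 + 24 = 624.

624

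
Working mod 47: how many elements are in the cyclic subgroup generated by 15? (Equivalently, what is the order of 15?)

46

The order of 15 must divide p − 1 = 46 = 2 · 23.
Divisors: 1, 2, 23, 46.
Check each in increasing order: 15^1 ≡ 15;  15^2 ≡ 37;  15^23 ≡ 46;  15^46 ≡ 1.
Smallest exponent giving 1 is 46.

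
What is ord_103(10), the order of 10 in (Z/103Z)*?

The order of 10 must divide p − 1 = 102 = 2 · 3 · 17.
Divisors: 1, 2, 3, 6, 17, 34, 51, 102.
Check each in increasing order: 10^1 ≡ 10;  10^2 ≡ 100;  10^3 ≡ 73;  10^6 ≡ 76;  10^17 ≡ 102;  10^34 ≡ 1.
Smallest exponent giving 1 is 34.

34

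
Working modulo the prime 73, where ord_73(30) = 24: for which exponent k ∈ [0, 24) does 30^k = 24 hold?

2

Successive powers of 30 modulo 73:
  30^0=1  30^1=30  30^2=24
So 30^2 ≡ 24 (mod 73), giving k = 2.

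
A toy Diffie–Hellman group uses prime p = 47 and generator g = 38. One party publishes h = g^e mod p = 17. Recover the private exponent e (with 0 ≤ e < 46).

Successive powers of 38 modulo 47:
  38^0=1  38^1=38  38^2=34  38^3=23  38^4=28  38^5=30
  38^6=12  38^7=33  38^8=32  38^9=41  38^10=7  38^11=31
  38^12=3  38^13=20  38^14=8  38^15=22  38^16=37  38^17=43
  38^18=36  38^19=5  38^20=2  38^21=29  38^22=21  38^23=46
  38^24=9  38^25=13  38^26=24  38^27=19  38^28=17
So 38^28 ≡ 17 (mod 47), giving e = 28.

28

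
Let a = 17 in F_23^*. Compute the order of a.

22

The order of 17 must divide p − 1 = 22 = 2 · 11.
Divisors: 1, 2, 11, 22.
Check each in increasing order: 17^1 ≡ 17;  17^2 ≡ 13;  17^11 ≡ 22;  17^22 ≡ 1.
Smallest exponent giving 1 is 22.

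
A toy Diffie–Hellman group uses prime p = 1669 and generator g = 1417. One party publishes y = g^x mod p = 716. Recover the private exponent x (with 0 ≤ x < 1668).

693

Baby-step giant-step with m = ceil(sqrt(1668)) = 41.
Baby table (1417^j mod 1669 for j=0..40):
  0:1  1:1417  2:82  3:1033  4:48  5:1256  6:598  7:1183
  8:635  9:204  10:331  11:38  12:438  13:1447  14:867  15:155
  16:996  17:1027  18:1560  19:764  20:1076  21:895  22:1444  23:1623
  24:1578  25:1235  26:883  27:1130  28:639  29:865  30:659  31:832
  32:630  33:1464  34:1590  35:1549  36:198  37:174  38:1215  39:916
  40:1159
Giant step factor: 1417^(-41) ≡ 477 (mod 1669).
Scan 716·477^i mod 1669 for i = 0, 1, …:
  i=0: 716   i=1: 1056   i=2: 1343   i=3: 1384
  i=4: 913   i=5: 1561   i=6: 223   i=7: 1224
  i=8: 1367   i=9: 1149     …   i=15: 1218
  i=16: 174
Match at i=16, j=37: x = 16·41 + 37 = 693.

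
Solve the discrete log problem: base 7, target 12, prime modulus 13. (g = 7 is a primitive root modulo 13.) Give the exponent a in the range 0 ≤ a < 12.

6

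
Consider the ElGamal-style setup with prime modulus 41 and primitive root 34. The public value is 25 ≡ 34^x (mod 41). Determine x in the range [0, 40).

36

Successive powers of 34 modulo 41:
  34^0=1  34^1=34  34^2=8  34^3=26  34^4=23  34^5=3
  34^6=20  34^7=24  34^8=37  34^9=28  34^10=9  34^11=19
  34^12=31  34^13=29  34^14=2  34^15=27  34^16=16  34^17=11
  34^18=5  34^19=6  34^20=40  34^21=7  34^22=33  34^23=15
  34^24=18  34^25=38  34^26=21  34^27=17  34^28=4  34^29=13
  34^30=32  34^31=22  34^32=10  34^33=12  34^34=39  34^35=14
  34^36=25
So 34^36 ≡ 25 (mod 41), giving x = 36.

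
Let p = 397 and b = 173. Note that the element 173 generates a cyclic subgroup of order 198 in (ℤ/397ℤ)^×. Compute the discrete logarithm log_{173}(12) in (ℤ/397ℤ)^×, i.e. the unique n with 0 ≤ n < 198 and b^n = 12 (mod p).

112

Baby-step giant-step with m = ceil(sqrt(198)) = 15.
Baby table (173^j mod 397 for j=0..14):
  0:1  1:173  2:154  3:43  4:293  5:270  6:261  7:292
  8:97  9:107  10:249  11:201  12:234  13:385  14:306
Giant step factor: 173^(-15) ≡ 142 (mod 397).
Scan 12·142^i mod 397 for i = 0, 1, …:
  i=0: 12   i=1: 116   i=2: 195   i=3: 297
  i=4: 92   i=5: 360   i=6: 304   i=7: 292
Match at i=7, j=7: n = 7·15 + 7 = 112.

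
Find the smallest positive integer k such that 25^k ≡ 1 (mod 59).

The order of 25 must divide p − 1 = 58 = 2 · 29.
Divisors: 1, 2, 29, 58.
Check each in increasing order: 25^1 ≡ 25;  25^2 ≡ 35;  25^29 ≡ 1.
Smallest exponent giving 1 is 29.

29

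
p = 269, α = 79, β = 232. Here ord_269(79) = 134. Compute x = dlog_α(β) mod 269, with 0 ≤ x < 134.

51

Baby-step giant-step with m = ceil(sqrt(134)) = 12.
Baby table (79^j mod 269 for j=0..11):
  0:1  1:79  2:54  3:231  4:226  5:100  6:99  7:20
  8:235  9:4  10:47  11:216
Giant step factor: 79^(-12) ≡ 23 (mod 269).
Scan 232·23^i mod 269 for i = 0, 1, …:
  i=0: 232   i=1: 225   i=2: 64   i=3: 127
  i=4: 231
Match at i=4, j=3: x = 4·12 + 3 = 51.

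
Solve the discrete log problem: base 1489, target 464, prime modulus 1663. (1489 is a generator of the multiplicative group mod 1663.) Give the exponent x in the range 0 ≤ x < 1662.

Baby-step giant-step with m = ceil(sqrt(1662)) = 41.
Baby table (1489^j mod 1663 for j=0..40):
  0:1  1:1489  2:342  3:360  4:554  5:58  6:1549  7:1543
  8:924  9:535  10:38  11:40  12:1355  13:376  14:1096  15:541
  16:657  17:429  18:189  19:374  20:1444  21:1520  22:1600  23:984
  24:73  25:602  26:21  27:1335  28:530  29:908  30:1656  31:1218
  32:932  33:806  34:1111  35:1257  36:798  37:840  38:184  39:1244
  40:1397
Giant step factor: 1489^(-41) ≡ 1467 (mod 1663).
Scan 464·1467^i mod 1663 for i = 0, 1, …:
  i=0: 464   i=1: 521   i=2: 990   i=3: 531
  i=4: 693   i=5: 538   i=6: 984
Match at i=6, j=23: x = 6·41 + 23 = 269.

269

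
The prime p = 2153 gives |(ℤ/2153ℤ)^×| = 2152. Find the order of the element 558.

1076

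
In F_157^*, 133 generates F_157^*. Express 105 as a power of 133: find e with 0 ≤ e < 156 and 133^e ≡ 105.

2

Baby-step giant-step with m = ceil(sqrt(156)) = 13.
Baby table (133^j mod 157 for j=0..12):
  0:1  1:133  2:105  3:149  4:35  5:102  6:64  7:34
  8:126  9:116  10:42  11:91  12:14
Giant step factor: 133^(-13) ≡ 107 (mod 157).
Scan 105·107^i mod 157 for i = 0, 1, …:
  i=0: 105
Match at i=0, j=2: e = 0·13 + 2 = 2.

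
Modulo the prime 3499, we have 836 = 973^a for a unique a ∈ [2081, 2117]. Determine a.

Compute 973^2081 mod 3499 = 836, then multiply by 973 repeatedly:
  973^2081=836
Found 836 at exponent 2081.

2081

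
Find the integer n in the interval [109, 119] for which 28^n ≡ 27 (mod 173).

Compute 28^109 mod 173 = 27, then multiply by 28 repeatedly:
  28^109=27
Found 27 at exponent 109.

109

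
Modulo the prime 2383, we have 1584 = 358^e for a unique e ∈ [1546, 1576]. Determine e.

1566

Compute 358^1546 mod 2383 = 676, then multiply by 358 repeatedly:
  358^1546=676  358^1547=1325  358^1548=133  358^1549=2337  358^1550=213
  358^1551=2381  358^1552=1667  358^1553=1036  358^1554=1523  358^1555=1910
  358^1556=2242  358^1557=1948  358^1558=1548  358^1559=1328  358^1560=1207
  358^1561=783  358^1562=1503  358^1563=1899  358^1564=687  358^1565=497
  358^1566=1584
Found 1584 at exponent 1566.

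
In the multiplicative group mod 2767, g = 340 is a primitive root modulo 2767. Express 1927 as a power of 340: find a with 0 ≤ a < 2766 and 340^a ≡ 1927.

462

Baby-step giant-step with m = ceil(sqrt(2766)) = 53.
Baby table (340^j mod 2767 for j=0..52):
  0:1  1:340  2:2153  3:1532  4:684  5:132  6:608  7:1962
  8:233  9:1744  10:822  11:13  12:1653  13:319  14:547  15:591
  16:1716  17:2370  18:603  19:262  20:536  21:2385  22:169  23:2120
  24:1380  25:1577  26:2149  27:172  28:373  29:2305  30:639  31:1434
  32:568  33:2197  34:2657  35:1338  36:1132  37:267  38:2236  39:2082
  40:2295  41:6  42:2040  43:1850  44:891  45:1337  46:792  47:881
  48:704  49:1398  50:2163  51:2165  52:78
Giant step factor: 340^(-53) ≡ 2293 (mod 2767).
Scan 1927·2293^i mod 2767 for i = 0, 1, …:
  i=0: 1927   i=1: 2479   i=2: 929   i=3: 2374
  i=4: 893   i=5: 69   i=6: 498   i=7: 1910
  i=8: 2236
Match at i=8, j=38: a = 8·53 + 38 = 462.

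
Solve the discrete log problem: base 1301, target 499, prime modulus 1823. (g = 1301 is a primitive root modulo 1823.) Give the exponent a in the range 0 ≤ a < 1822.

371

Baby-step giant-step with m = ceil(sqrt(1822)) = 43.
Baby table (1301^j mod 1823 for j=0..42):
  0:1  1:1301  2:857  3:1104  4:1603  5:1814  6:1052  7:1402
  8:1002  9:157  10:81  11:1470  12:143  13:97  14:410  15:1094
  16:1354  17:536  18:950  19:1779  20:1092  21:575  22:645  23:565
  24:396  25:1110  26:294  27:1487  28:384  29:82  30:948  31:1000
  32:1201  33:190  34:1085  35:583  36:115  37:129  38:113  39:1173
  40:222  41:788  42:662
Giant step factor: 1301^(-43) ≡ 1391 (mod 1823).
Scan 499·1391^i mod 1823 for i = 0, 1, …:
  i=0: 499   i=1: 1369   i=2: 1067   i=3: 275
  i=4: 1518   i=5: 504   i=6: 1032   i=7: 811
  i=8: 1487
Match at i=8, j=27: a = 8·43 + 27 = 371.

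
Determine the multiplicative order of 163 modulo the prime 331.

33

The order of 163 must divide p − 1 = 330 = 2 · 3 · 5 · 11.
Divisors: 1, 2, 3, 5, 6, 10, 11, 15, 22, 30, 33, 55, 66, 110, 165, 330.
Check each in increasing order: 163^1 ≡ 163;  163^2 ≡ 89;  163^3 ≡ 274;  163^5 ≡ 223;  163^6 ≡ 270;  163^10 ≡ 79;  163^11 ≡ 299;  163^15 ≡ 74;  163^22 ≡ 31;  163^30 ≡ 180;  163^33 ≡ 1.
Smallest exponent giving 1 is 33.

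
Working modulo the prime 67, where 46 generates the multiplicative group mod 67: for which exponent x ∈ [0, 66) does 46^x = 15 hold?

Baby-step giant-step with m = ceil(sqrt(66)) = 9.
Baby table (46^j mod 67 for j=0..8):
  0:1  1:46  2:39  3:52  4:47  5:18  6:24  7:32
  8:65
Giant step factor: 46^(-9) ≡ 8 (mod 67).
Scan 15·8^i mod 67 for i = 0, 1, …:
  i=0: 15   i=1: 53   i=2: 22   i=3: 42
  i=4: 1
Match at i=4, j=0: x = 4·9 + 0 = 36.

36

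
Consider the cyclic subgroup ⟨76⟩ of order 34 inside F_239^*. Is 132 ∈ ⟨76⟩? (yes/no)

yes

132 ∈ ⟨76⟩ iff 132^34 ≡ 1 (mod 239), since |⟨76⟩| = 34.
132^34 mod 239 = 1.
Since 1 = 1, 132 lies in the subgroup.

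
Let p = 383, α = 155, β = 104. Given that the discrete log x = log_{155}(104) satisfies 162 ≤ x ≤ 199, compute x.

193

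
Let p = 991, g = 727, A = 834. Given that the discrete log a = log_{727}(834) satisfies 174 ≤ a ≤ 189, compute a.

Compute 727^174 mod 991 = 841, then multiply by 727 repeatedly:
  727^174=841  727^175=951  727^176=650  727^177=834
Found 834 at exponent 177.

177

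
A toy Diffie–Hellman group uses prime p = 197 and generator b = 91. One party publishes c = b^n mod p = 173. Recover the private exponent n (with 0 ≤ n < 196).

122

Baby-step giant-step with m = ceil(sqrt(196)) = 14.
Baby table (91^j mod 197 for j=0..13):
  0:1  1:91  2:7  3:46  4:49  5:125  6:146  7:87
  8:37  9:18  10:62  11:126  12:40  13:94
Giant step factor: 91^(-14) ≡ 19 (mod 197).
Scan 173·19^i mod 197 for i = 0, 1, …:
  i=0: 173   i=1: 135   i=2: 4   i=3: 76
  i=4: 65   i=5: 53   i=6: 22   i=7: 24
  i=8: 62
Match at i=8, j=10: n = 8·14 + 10 = 122.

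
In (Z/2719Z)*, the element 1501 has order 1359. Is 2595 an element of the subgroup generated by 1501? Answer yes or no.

no

2595 ∈ ⟨1501⟩ iff 2595^1359 ≡ 1 (mod 2719), since |⟨1501⟩| = 1359.
2595^1359 mod 2719 = 2718.
Since 2718 ≠ 1, 2595 does not lie in the subgroup.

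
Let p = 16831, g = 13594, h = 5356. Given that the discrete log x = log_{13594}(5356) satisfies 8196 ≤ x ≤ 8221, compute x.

8212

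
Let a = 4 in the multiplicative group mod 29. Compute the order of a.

14

The order of 4 must divide p − 1 = 28 = 2^2 · 7.
Divisors: 1, 2, 4, 7, 14, 28.
Check each in increasing order: 4^1 ≡ 4;  4^2 ≡ 16;  4^4 ≡ 24;  4^7 ≡ 28;  4^14 ≡ 1.
Smallest exponent giving 1 is 14.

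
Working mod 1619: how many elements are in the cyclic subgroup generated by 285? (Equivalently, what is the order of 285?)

The order of 285 must divide p − 1 = 1618 = 2 · 809.
Divisors: 1, 2, 809, 1618.
Check each in increasing order: 285^1 ≡ 285;  285^2 ≡ 275;  285^809 ≡ 1618;  285^1618 ≡ 1.
Smallest exponent giving 1 is 1618.

1618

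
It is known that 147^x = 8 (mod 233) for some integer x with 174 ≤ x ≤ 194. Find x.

184

Compute 147^174 mod 233 = 89, then multiply by 147 repeatedly:
  147^174=89  147^175=35  147^176=19  147^177=230  147^178=25
  147^179=180  147^180=131  147^181=151  147^182=62  147^183=27
  147^184=8
Found 8 at exponent 184.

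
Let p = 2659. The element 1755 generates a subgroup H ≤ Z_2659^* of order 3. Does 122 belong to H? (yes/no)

⟨1755⟩ has order 3; its elements mod 2659 are {1, 903, 1755}.
122 is not in this set.

no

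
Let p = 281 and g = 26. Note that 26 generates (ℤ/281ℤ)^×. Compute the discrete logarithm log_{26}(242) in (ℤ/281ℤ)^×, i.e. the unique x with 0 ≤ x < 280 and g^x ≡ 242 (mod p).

Baby-step giant-step with m = ceil(sqrt(280)) = 17.
Baby table (26^j mod 281 for j=0..16):
  0:1  1:26  2:114  3:154  4:70  5:134  6:112  7:102
  8:123  9:107  10:253  11:115  12:180  13:184  14:7  15:182
  16:236
Giant step factor: 26^(-17) ≡ 226 (mod 281).
Scan 242·226^i mod 281 for i = 0, 1, …:
  i=0: 242   i=1: 178   i=2: 45   i=3: 54
  i=4: 121   i=5: 89   i=6: 163   i=7: 27
  i=8: 201   i=9: 185   i=10: 222   i=11: 154
Match at i=11, j=3: x = 11·17 + 3 = 190.

190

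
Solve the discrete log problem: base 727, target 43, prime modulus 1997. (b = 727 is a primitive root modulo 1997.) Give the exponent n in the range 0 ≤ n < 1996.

595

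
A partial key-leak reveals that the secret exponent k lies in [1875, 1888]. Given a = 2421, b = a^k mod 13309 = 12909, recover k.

1878

Compute 2421^1875 mod 13309 = 1993, then multiply by 2421 repeatedly:
  2421^1875=1993  2421^1876=7195  2421^1877=10923  2421^1878=12909
Found 12909 at exponent 1878.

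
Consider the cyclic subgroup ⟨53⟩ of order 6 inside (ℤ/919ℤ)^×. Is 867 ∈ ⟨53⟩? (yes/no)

yes

⟨53⟩ has order 6; its elements mod 919 are {1, 52, 53, 866, 867, 918}.
867 is in this set.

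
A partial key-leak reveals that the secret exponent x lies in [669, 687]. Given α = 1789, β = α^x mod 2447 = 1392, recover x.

685

Compute 1789^669 mod 2447 = 1656, then multiply by 1789 repeatedly:
  1789^669=1656  1789^670=1714  1789^671=255  1789^672=1053  1789^673=2074
  1789^674=734  1789^675=1534  1789^676=1239  1789^677=2036  1789^678=1268
  1789^679=83  1789^680=1667  1789^681=1817  1789^682=997  1789^683=2217
  1789^684=2073  1789^685=1392
Found 1392 at exponent 685.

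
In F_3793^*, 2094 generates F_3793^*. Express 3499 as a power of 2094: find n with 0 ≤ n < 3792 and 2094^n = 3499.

3318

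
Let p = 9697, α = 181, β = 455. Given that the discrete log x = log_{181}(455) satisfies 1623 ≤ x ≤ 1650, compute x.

1645

Compute 181^1623 mod 9697 = 4035, then multiply by 181 repeatedly:
  181^1623=4035  181^1624=3060  181^1625=1131  181^1626=1074  181^1627=454
  181^1628=4598  181^1629=7993  181^1630=1880  181^1631=885  181^1632=5033
  181^1633=9152  181^1634=8022  181^1635=7129  181^1636=648  181^1637=924
  181^1638=2395  181^1639=6827  181^1640=4168  181^1641=7739  181^1642=4391
  181^1643=9314  181^1644=8253  181^1645=455
Found 455 at exponent 1645.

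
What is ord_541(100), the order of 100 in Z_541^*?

The order of 100 must divide p − 1 = 540 = 2^2 · 3^3 · 5.
Divisors: 1, 2, 3, 4, 5, 6, 9, 10, 12, 15, 18, 20, 27, 30, 36, 45, 54, 60, 90, 108, 135, 180, 270, 540.
Check each in increasing order: 100^1 ≡ 100;  100^2 ≡ 262;  100^3 ≡ 232;  100^4 ≡ 478;  100^5 ≡ 192;  100^6 ≡ 265;  100^9 ≡ 347;  100^10 ≡ 76;  100^12 ≡ 436;  100^15 ≡ 526;  100^18 ≡ 307;  100^20 ≡ 366;  100^27 ≡ 493;  100^30 ≡ 225;  100^36 ≡ 115;  100^45 ≡ 412;  100^54 ≡ 140;  100^60 ≡ 312;  100^90 ≡ 411;  100^108 ≡ 124;  100^135 ≡ 540;  100^180 ≡ 129;  100^270 ≡ 1.
Smallest exponent giving 1 is 270.

270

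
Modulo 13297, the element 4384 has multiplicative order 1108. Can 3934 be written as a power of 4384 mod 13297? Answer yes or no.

no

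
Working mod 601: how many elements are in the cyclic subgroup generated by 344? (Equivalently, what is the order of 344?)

600

The order of 344 must divide p − 1 = 600 = 2^3 · 3 · 5^2.
Divisors: 1, 2, 3, 4, 5, 6, 8, 10, 12, 15, 20, 24, 25, 30, 40, 50, 60, 75, 100, 120, 150, 200, 300, 600.
Check each in increasing order: 344^1 ≡ 344;  344^2 ≡ 540;  344^3 ≡ 51;  344^4 ≡ 115;  344^5 ≡ 495;  344^6 ≡ 197;  344^8 ≡ 3;  344^10 ≡ 418;  344^12 ≡ 345;  344^15 ≡ 166;  344^20 ≡ 434;  344^24 ≡ 27;  344^25 ≡ 273;  344^30 ≡ 511;  344^40 ≡ 243;  344^50 ≡ 5;  344^60 ≡ 287;  344^75 ≡ 163;  344^100 ≡ 25;  344^120 ≡ 32;  344^150 ≡ 125;  344^200 ≡ 24;  344^300 ≡ 600;  344^600 ≡ 1.
Smallest exponent giving 1 is 600.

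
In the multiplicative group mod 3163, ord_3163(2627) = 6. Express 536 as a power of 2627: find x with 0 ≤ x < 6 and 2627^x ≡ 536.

4

Successive powers of 2627 modulo 3163:
  2627^0=1  2627^1=2627  2627^2=2626  2627^3=3162  2627^4=536
So 2627^4 ≡ 536 (mod 3163), giving x = 4.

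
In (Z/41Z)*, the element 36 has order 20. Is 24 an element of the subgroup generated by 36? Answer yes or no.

24 ∈ ⟨36⟩ iff 24^20 ≡ 1 (mod 41), since |⟨36⟩| = 20.
24^20 mod 41 = 40.
Since 40 ≠ 1, 24 does not lie in the subgroup.

no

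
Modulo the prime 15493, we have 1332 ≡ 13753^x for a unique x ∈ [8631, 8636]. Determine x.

8636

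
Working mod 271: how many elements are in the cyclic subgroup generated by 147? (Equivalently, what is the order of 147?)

The order of 147 must divide p − 1 = 270 = 2 · 3^3 · 5.
Divisors: 1, 2, 3, 5, 6, 9, 10, 15, 18, 27, 30, 45, 54, 90, 135, 270.
Check each in increasing order: 147^1 ≡ 147;  147^2 ≡ 200;  147^3 ≡ 132;  147^5 ≡ 113;  147^6 ≡ 80;  147^9 ≡ 262;  147^10 ≡ 32;  147^15 ≡ 93;  147^18 ≡ 81;  147^27 ≡ 84;  147^30 ≡ 248;  147^45 ≡ 29;  147^54 ≡ 10;  147^90 ≡ 28;  147^135 ≡ 270;  147^270 ≡ 1.
Smallest exponent giving 1 is 270.

270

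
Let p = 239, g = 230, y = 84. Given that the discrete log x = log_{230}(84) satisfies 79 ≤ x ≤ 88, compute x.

81

Compute 230^79 mod 239 = 63, then multiply by 230 repeatedly:
  230^79=63  230^80=150  230^81=84
Found 84 at exponent 81.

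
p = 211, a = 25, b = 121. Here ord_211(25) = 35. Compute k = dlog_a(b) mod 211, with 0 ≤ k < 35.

6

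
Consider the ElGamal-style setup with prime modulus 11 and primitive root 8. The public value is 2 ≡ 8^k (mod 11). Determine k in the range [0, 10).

Successive powers of 8 modulo 11:
  8^0=1  8^1=8  8^2=9  8^3=6  8^4=4  8^5=10
  8^6=3  8^7=2
So 8^7 ≡ 2 (mod 11), giving k = 7.

7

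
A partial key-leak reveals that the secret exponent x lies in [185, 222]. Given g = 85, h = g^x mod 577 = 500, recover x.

205

Compute 85^185 mod 577 = 282, then multiply by 85 repeatedly:
  85^185=282  85^186=313  85^187=63  85^188=162  85^189=499
  85^190=294  85^191=179  85^192=213  85^193=218  85^194=66
  85^195=417  85^196=248  85^197=308  85^198=215  85^199=388
  85^200=91  85^201=234  85^202=272  85^203=40  85^204=515
  85^205=500
Found 500 at exponent 205.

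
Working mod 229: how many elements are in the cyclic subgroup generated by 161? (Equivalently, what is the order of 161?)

19

The order of 161 must divide p − 1 = 228 = 2^2 · 3 · 19.
Divisors: 1, 2, 3, 4, 6, 12, 19, 38, 57, 76, 114, 228.
Check each in increasing order: 161^1 ≡ 161;  161^2 ≡ 44;  161^3 ≡ 214;  161^4 ≡ 104;  161^6 ≡ 225;  161^12 ≡ 16;  161^19 ≡ 1.
Smallest exponent giving 1 is 19.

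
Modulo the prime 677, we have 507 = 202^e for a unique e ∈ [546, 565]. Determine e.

549

Compute 202^546 mod 677 = 144, then multiply by 202 repeatedly:
  202^546=144  202^547=654  202^548=93  202^549=507
Found 507 at exponent 549.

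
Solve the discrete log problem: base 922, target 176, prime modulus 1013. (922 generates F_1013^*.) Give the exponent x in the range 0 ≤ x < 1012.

Baby-step giant-step with m = ceil(sqrt(1012)) = 32.
Baby table (922^j mod 1013 for j=0..31):
  0:1  1:922  2:177  3:101  4:939  5:656  6:71  7:630
  8:411  9:80  10:824  11:991  12:989  13:158  14:817  15:615
  16:763  17:464  18:322  19:75  20:266  21:106  22:484  23:528
  24:576  25:260  26:652  27:435  28:935  29:7  30:376  31:226
Giant step factor: 922^(-32) ≡ 96 (mod 1013).
Scan 176·96^i mod 1013 for i = 0, 1, …:
  i=0: 176   i=1: 688   i=2: 203   i=3: 241
  i=4: 850   i=5: 560   i=6: 71
Match at i=6, j=6: x = 6·32 + 6 = 198.

198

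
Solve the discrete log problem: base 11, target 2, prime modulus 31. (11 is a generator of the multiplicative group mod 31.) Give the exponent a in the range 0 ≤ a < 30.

18

Successive powers of 11 modulo 31:
  11^0=1  11^1=11  11^2=28  11^3=29  11^4=9  11^5=6
  11^6=4  11^7=13  11^8=19  11^9=23  11^10=5  11^11=24
  11^12=16  11^13=21  11^14=14  11^15=30  11^16=20  11^17=3
  11^18=2
So 11^18 ≡ 2 (mod 31), giving a = 18.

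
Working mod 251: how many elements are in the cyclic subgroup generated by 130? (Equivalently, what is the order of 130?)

250

The order of 130 must divide p − 1 = 250 = 2 · 5^3.
Divisors: 1, 2, 5, 10, 25, 50, 125, 250.
Check each in increasing order: 130^1 ≡ 130;  130^2 ≡ 83;  130^5 ≡ 2;  130^10 ≡ 4;  130^25 ≡ 32;  130^50 ≡ 20;  130^125 ≡ 250;  130^250 ≡ 1.
Smallest exponent giving 1 is 250.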